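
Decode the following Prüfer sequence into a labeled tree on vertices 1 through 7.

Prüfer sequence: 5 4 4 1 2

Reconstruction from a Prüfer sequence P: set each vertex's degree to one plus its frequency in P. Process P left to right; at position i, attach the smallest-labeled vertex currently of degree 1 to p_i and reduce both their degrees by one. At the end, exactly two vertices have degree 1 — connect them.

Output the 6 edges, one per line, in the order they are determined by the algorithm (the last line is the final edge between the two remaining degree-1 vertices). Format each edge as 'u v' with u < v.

Initial degrees: {1:2, 2:2, 3:1, 4:3, 5:2, 6:1, 7:1}
Step 1: smallest deg-1 vertex = 3, p_1 = 5. Add edge {3,5}. Now deg[3]=0, deg[5]=1.
Step 2: smallest deg-1 vertex = 5, p_2 = 4. Add edge {4,5}. Now deg[5]=0, deg[4]=2.
Step 3: smallest deg-1 vertex = 6, p_3 = 4. Add edge {4,6}. Now deg[6]=0, deg[4]=1.
Step 4: smallest deg-1 vertex = 4, p_4 = 1. Add edge {1,4}. Now deg[4]=0, deg[1]=1.
Step 5: smallest deg-1 vertex = 1, p_5 = 2. Add edge {1,2}. Now deg[1]=0, deg[2]=1.
Final: two remaining deg-1 vertices are 2, 7. Add edge {2,7}.

Answer: 3 5
4 5
4 6
1 4
1 2
2 7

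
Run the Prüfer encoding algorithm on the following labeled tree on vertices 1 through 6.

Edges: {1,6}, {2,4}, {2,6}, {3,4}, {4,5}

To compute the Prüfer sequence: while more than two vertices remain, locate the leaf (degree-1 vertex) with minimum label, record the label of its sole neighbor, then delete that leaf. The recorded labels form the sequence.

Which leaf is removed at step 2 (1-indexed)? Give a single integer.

Step 1: current leaves = {1,3,5}. Remove leaf 1 (neighbor: 6).
Step 2: current leaves = {3,5,6}. Remove leaf 3 (neighbor: 4).

Answer: 3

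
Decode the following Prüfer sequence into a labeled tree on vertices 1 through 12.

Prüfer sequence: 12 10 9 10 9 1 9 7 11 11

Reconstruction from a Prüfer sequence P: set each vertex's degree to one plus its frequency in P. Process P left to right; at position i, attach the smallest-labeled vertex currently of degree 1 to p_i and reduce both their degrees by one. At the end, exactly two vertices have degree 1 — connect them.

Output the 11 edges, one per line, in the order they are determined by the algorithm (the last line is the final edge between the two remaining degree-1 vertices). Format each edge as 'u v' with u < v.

Answer: 2 12
3 10
4 9
5 10
6 9
1 8
1 9
7 9
7 11
10 11
11 12

Derivation:
Initial degrees: {1:2, 2:1, 3:1, 4:1, 5:1, 6:1, 7:2, 8:1, 9:4, 10:3, 11:3, 12:2}
Step 1: smallest deg-1 vertex = 2, p_1 = 12. Add edge {2,12}. Now deg[2]=0, deg[12]=1.
Step 2: smallest deg-1 vertex = 3, p_2 = 10. Add edge {3,10}. Now deg[3]=0, deg[10]=2.
Step 3: smallest deg-1 vertex = 4, p_3 = 9. Add edge {4,9}. Now deg[4]=0, deg[9]=3.
Step 4: smallest deg-1 vertex = 5, p_4 = 10. Add edge {5,10}. Now deg[5]=0, deg[10]=1.
Step 5: smallest deg-1 vertex = 6, p_5 = 9. Add edge {6,9}. Now deg[6]=0, deg[9]=2.
Step 6: smallest deg-1 vertex = 8, p_6 = 1. Add edge {1,8}. Now deg[8]=0, deg[1]=1.
Step 7: smallest deg-1 vertex = 1, p_7 = 9. Add edge {1,9}. Now deg[1]=0, deg[9]=1.
Step 8: smallest deg-1 vertex = 9, p_8 = 7. Add edge {7,9}. Now deg[9]=0, deg[7]=1.
Step 9: smallest deg-1 vertex = 7, p_9 = 11. Add edge {7,11}. Now deg[7]=0, deg[11]=2.
Step 10: smallest deg-1 vertex = 10, p_10 = 11. Add edge {10,11}. Now deg[10]=0, deg[11]=1.
Final: two remaining deg-1 vertices are 11, 12. Add edge {11,12}.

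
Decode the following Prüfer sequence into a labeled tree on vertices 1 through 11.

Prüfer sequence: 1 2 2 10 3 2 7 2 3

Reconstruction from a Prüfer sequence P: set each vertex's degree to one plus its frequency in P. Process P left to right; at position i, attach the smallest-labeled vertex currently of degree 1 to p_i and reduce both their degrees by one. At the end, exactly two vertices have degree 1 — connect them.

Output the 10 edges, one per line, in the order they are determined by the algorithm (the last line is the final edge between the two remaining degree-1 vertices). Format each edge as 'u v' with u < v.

Initial degrees: {1:2, 2:5, 3:3, 4:1, 5:1, 6:1, 7:2, 8:1, 9:1, 10:2, 11:1}
Step 1: smallest deg-1 vertex = 4, p_1 = 1. Add edge {1,4}. Now deg[4]=0, deg[1]=1.
Step 2: smallest deg-1 vertex = 1, p_2 = 2. Add edge {1,2}. Now deg[1]=0, deg[2]=4.
Step 3: smallest deg-1 vertex = 5, p_3 = 2. Add edge {2,5}. Now deg[5]=0, deg[2]=3.
Step 4: smallest deg-1 vertex = 6, p_4 = 10. Add edge {6,10}. Now deg[6]=0, deg[10]=1.
Step 5: smallest deg-1 vertex = 8, p_5 = 3. Add edge {3,8}. Now deg[8]=0, deg[3]=2.
Step 6: smallest deg-1 vertex = 9, p_6 = 2. Add edge {2,9}. Now deg[9]=0, deg[2]=2.
Step 7: smallest deg-1 vertex = 10, p_7 = 7. Add edge {7,10}. Now deg[10]=0, deg[7]=1.
Step 8: smallest deg-1 vertex = 7, p_8 = 2. Add edge {2,7}. Now deg[7]=0, deg[2]=1.
Step 9: smallest deg-1 vertex = 2, p_9 = 3. Add edge {2,3}. Now deg[2]=0, deg[3]=1.
Final: two remaining deg-1 vertices are 3, 11. Add edge {3,11}.

Answer: 1 4
1 2
2 5
6 10
3 8
2 9
7 10
2 7
2 3
3 11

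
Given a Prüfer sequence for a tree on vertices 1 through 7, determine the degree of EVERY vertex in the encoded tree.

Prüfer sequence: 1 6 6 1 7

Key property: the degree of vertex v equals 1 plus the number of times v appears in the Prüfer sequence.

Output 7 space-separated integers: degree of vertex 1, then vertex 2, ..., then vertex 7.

p_1 = 1: count[1] becomes 1
p_2 = 6: count[6] becomes 1
p_3 = 6: count[6] becomes 2
p_4 = 1: count[1] becomes 2
p_5 = 7: count[7] becomes 1
Degrees (1 + count): deg[1]=1+2=3, deg[2]=1+0=1, deg[3]=1+0=1, deg[4]=1+0=1, deg[5]=1+0=1, deg[6]=1+2=3, deg[7]=1+1=2

Answer: 3 1 1 1 1 3 2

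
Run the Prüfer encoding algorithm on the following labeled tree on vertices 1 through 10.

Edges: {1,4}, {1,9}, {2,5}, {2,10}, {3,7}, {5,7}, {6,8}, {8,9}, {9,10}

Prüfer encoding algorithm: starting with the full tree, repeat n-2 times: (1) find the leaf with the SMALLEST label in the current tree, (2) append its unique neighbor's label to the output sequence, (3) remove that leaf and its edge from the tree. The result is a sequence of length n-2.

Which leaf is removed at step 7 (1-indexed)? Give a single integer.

Step 1: current leaves = {3,4,6}. Remove leaf 3 (neighbor: 7).
Step 2: current leaves = {4,6,7}. Remove leaf 4 (neighbor: 1).
Step 3: current leaves = {1,6,7}. Remove leaf 1 (neighbor: 9).
Step 4: current leaves = {6,7}. Remove leaf 6 (neighbor: 8).
Step 5: current leaves = {7,8}. Remove leaf 7 (neighbor: 5).
Step 6: current leaves = {5,8}. Remove leaf 5 (neighbor: 2).
Step 7: current leaves = {2,8}. Remove leaf 2 (neighbor: 10).

Answer: 2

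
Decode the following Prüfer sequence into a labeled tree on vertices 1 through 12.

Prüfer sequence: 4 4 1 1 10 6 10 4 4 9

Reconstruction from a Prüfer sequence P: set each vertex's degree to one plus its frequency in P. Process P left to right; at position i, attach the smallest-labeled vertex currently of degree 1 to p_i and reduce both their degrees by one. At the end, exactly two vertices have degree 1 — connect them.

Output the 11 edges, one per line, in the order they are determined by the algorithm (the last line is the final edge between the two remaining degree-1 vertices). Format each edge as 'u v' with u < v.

Initial degrees: {1:3, 2:1, 3:1, 4:5, 5:1, 6:2, 7:1, 8:1, 9:2, 10:3, 11:1, 12:1}
Step 1: smallest deg-1 vertex = 2, p_1 = 4. Add edge {2,4}. Now deg[2]=0, deg[4]=4.
Step 2: smallest deg-1 vertex = 3, p_2 = 4. Add edge {3,4}. Now deg[3]=0, deg[4]=3.
Step 3: smallest deg-1 vertex = 5, p_3 = 1. Add edge {1,5}. Now deg[5]=0, deg[1]=2.
Step 4: smallest deg-1 vertex = 7, p_4 = 1. Add edge {1,7}. Now deg[7]=0, deg[1]=1.
Step 5: smallest deg-1 vertex = 1, p_5 = 10. Add edge {1,10}. Now deg[1]=0, deg[10]=2.
Step 6: smallest deg-1 vertex = 8, p_6 = 6. Add edge {6,8}. Now deg[8]=0, deg[6]=1.
Step 7: smallest deg-1 vertex = 6, p_7 = 10. Add edge {6,10}. Now deg[6]=0, deg[10]=1.
Step 8: smallest deg-1 vertex = 10, p_8 = 4. Add edge {4,10}. Now deg[10]=0, deg[4]=2.
Step 9: smallest deg-1 vertex = 11, p_9 = 4. Add edge {4,11}. Now deg[11]=0, deg[4]=1.
Step 10: smallest deg-1 vertex = 4, p_10 = 9. Add edge {4,9}. Now deg[4]=0, deg[9]=1.
Final: two remaining deg-1 vertices are 9, 12. Add edge {9,12}.

Answer: 2 4
3 4
1 5
1 7
1 10
6 8
6 10
4 10
4 11
4 9
9 12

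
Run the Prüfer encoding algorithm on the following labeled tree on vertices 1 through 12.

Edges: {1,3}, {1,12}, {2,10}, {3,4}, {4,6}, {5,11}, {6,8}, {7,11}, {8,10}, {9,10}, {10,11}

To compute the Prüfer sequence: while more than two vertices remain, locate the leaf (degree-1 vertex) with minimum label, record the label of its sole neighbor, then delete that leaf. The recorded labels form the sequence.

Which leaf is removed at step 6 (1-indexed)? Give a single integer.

Step 1: current leaves = {2,5,7,9,12}. Remove leaf 2 (neighbor: 10).
Step 2: current leaves = {5,7,9,12}. Remove leaf 5 (neighbor: 11).
Step 3: current leaves = {7,9,12}. Remove leaf 7 (neighbor: 11).
Step 4: current leaves = {9,11,12}. Remove leaf 9 (neighbor: 10).
Step 5: current leaves = {11,12}. Remove leaf 11 (neighbor: 10).
Step 6: current leaves = {10,12}. Remove leaf 10 (neighbor: 8).

Answer: 10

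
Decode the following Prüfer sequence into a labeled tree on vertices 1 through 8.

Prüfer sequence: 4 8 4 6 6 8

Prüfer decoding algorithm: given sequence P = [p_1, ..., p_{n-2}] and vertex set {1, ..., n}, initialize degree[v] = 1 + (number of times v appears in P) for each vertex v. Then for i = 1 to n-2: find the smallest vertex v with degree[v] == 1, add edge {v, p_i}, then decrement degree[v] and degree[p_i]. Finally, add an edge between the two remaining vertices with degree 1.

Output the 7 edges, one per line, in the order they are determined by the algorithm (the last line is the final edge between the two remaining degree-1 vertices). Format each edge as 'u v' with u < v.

Initial degrees: {1:1, 2:1, 3:1, 4:3, 5:1, 6:3, 7:1, 8:3}
Step 1: smallest deg-1 vertex = 1, p_1 = 4. Add edge {1,4}. Now deg[1]=0, deg[4]=2.
Step 2: smallest deg-1 vertex = 2, p_2 = 8. Add edge {2,8}. Now deg[2]=0, deg[8]=2.
Step 3: smallest deg-1 vertex = 3, p_3 = 4. Add edge {3,4}. Now deg[3]=0, deg[4]=1.
Step 4: smallest deg-1 vertex = 4, p_4 = 6. Add edge {4,6}. Now deg[4]=0, deg[6]=2.
Step 5: smallest deg-1 vertex = 5, p_5 = 6. Add edge {5,6}. Now deg[5]=0, deg[6]=1.
Step 6: smallest deg-1 vertex = 6, p_6 = 8. Add edge {6,8}. Now deg[6]=0, deg[8]=1.
Final: two remaining deg-1 vertices are 7, 8. Add edge {7,8}.

Answer: 1 4
2 8
3 4
4 6
5 6
6 8
7 8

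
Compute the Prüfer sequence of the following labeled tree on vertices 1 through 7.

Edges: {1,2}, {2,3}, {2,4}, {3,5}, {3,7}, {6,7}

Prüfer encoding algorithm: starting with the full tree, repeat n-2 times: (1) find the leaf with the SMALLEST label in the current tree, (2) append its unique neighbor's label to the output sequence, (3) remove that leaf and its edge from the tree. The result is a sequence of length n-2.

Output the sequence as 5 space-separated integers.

Step 1: leaves = {1,4,5,6}. Remove smallest leaf 1, emit neighbor 2.
Step 2: leaves = {4,5,6}. Remove smallest leaf 4, emit neighbor 2.
Step 3: leaves = {2,5,6}. Remove smallest leaf 2, emit neighbor 3.
Step 4: leaves = {5,6}. Remove smallest leaf 5, emit neighbor 3.
Step 5: leaves = {3,6}. Remove smallest leaf 3, emit neighbor 7.
Done: 2 vertices remain (6, 7). Sequence = [2 2 3 3 7]

Answer: 2 2 3 3 7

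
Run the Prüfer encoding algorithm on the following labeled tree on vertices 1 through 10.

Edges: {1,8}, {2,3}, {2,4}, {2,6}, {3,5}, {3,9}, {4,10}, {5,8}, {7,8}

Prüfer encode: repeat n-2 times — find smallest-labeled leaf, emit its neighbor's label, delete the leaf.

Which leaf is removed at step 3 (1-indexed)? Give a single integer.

Answer: 7

Derivation:
Step 1: current leaves = {1,6,7,9,10}. Remove leaf 1 (neighbor: 8).
Step 2: current leaves = {6,7,9,10}. Remove leaf 6 (neighbor: 2).
Step 3: current leaves = {7,9,10}. Remove leaf 7 (neighbor: 8).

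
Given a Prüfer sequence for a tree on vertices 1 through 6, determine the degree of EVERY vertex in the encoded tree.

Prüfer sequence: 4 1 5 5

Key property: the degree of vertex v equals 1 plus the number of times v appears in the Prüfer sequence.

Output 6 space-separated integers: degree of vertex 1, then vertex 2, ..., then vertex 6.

p_1 = 4: count[4] becomes 1
p_2 = 1: count[1] becomes 1
p_3 = 5: count[5] becomes 1
p_4 = 5: count[5] becomes 2
Degrees (1 + count): deg[1]=1+1=2, deg[2]=1+0=1, deg[3]=1+0=1, deg[4]=1+1=2, deg[5]=1+2=3, deg[6]=1+0=1

Answer: 2 1 1 2 3 1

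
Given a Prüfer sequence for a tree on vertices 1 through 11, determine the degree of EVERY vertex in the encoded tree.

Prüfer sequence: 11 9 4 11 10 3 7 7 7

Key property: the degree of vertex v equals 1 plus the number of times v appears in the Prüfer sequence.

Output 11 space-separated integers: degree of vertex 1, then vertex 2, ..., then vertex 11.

p_1 = 11: count[11] becomes 1
p_2 = 9: count[9] becomes 1
p_3 = 4: count[4] becomes 1
p_4 = 11: count[11] becomes 2
p_5 = 10: count[10] becomes 1
p_6 = 3: count[3] becomes 1
p_7 = 7: count[7] becomes 1
p_8 = 7: count[7] becomes 2
p_9 = 7: count[7] becomes 3
Degrees (1 + count): deg[1]=1+0=1, deg[2]=1+0=1, deg[3]=1+1=2, deg[4]=1+1=2, deg[5]=1+0=1, deg[6]=1+0=1, deg[7]=1+3=4, deg[8]=1+0=1, deg[9]=1+1=2, deg[10]=1+1=2, deg[11]=1+2=3

Answer: 1 1 2 2 1 1 4 1 2 2 3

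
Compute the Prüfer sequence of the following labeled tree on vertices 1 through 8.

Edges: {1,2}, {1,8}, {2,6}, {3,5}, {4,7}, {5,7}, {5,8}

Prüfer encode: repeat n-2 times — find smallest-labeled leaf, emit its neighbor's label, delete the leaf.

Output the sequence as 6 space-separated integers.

Answer: 5 7 2 1 8 5

Derivation:
Step 1: leaves = {3,4,6}. Remove smallest leaf 3, emit neighbor 5.
Step 2: leaves = {4,6}. Remove smallest leaf 4, emit neighbor 7.
Step 3: leaves = {6,7}. Remove smallest leaf 6, emit neighbor 2.
Step 4: leaves = {2,7}. Remove smallest leaf 2, emit neighbor 1.
Step 5: leaves = {1,7}. Remove smallest leaf 1, emit neighbor 8.
Step 6: leaves = {7,8}. Remove smallest leaf 7, emit neighbor 5.
Done: 2 vertices remain (5, 8). Sequence = [5 7 2 1 8 5]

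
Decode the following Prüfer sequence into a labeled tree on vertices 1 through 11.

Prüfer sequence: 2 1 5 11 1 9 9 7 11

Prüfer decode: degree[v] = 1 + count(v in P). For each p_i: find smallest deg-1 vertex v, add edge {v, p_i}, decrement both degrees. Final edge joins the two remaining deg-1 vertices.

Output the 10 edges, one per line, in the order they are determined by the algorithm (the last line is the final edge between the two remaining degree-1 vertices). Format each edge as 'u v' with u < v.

Initial degrees: {1:3, 2:2, 3:1, 4:1, 5:2, 6:1, 7:2, 8:1, 9:3, 10:1, 11:3}
Step 1: smallest deg-1 vertex = 3, p_1 = 2. Add edge {2,3}. Now deg[3]=0, deg[2]=1.
Step 2: smallest deg-1 vertex = 2, p_2 = 1. Add edge {1,2}. Now deg[2]=0, deg[1]=2.
Step 3: smallest deg-1 vertex = 4, p_3 = 5. Add edge {4,5}. Now deg[4]=0, deg[5]=1.
Step 4: smallest deg-1 vertex = 5, p_4 = 11. Add edge {5,11}. Now deg[5]=0, deg[11]=2.
Step 5: smallest deg-1 vertex = 6, p_5 = 1. Add edge {1,6}. Now deg[6]=0, deg[1]=1.
Step 6: smallest deg-1 vertex = 1, p_6 = 9. Add edge {1,9}. Now deg[1]=0, deg[9]=2.
Step 7: smallest deg-1 vertex = 8, p_7 = 9. Add edge {8,9}. Now deg[8]=0, deg[9]=1.
Step 8: smallest deg-1 vertex = 9, p_8 = 7. Add edge {7,9}. Now deg[9]=0, deg[7]=1.
Step 9: smallest deg-1 vertex = 7, p_9 = 11. Add edge {7,11}. Now deg[7]=0, deg[11]=1.
Final: two remaining deg-1 vertices are 10, 11. Add edge {10,11}.

Answer: 2 3
1 2
4 5
5 11
1 6
1 9
8 9
7 9
7 11
10 11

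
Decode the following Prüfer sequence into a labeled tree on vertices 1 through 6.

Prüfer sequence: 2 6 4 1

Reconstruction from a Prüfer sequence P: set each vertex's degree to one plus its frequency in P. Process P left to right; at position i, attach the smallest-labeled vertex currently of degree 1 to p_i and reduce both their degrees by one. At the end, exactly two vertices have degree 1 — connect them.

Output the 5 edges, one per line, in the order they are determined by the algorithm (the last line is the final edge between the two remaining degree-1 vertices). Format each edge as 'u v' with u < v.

Initial degrees: {1:2, 2:2, 3:1, 4:2, 5:1, 6:2}
Step 1: smallest deg-1 vertex = 3, p_1 = 2. Add edge {2,3}. Now deg[3]=0, deg[2]=1.
Step 2: smallest deg-1 vertex = 2, p_2 = 6. Add edge {2,6}. Now deg[2]=0, deg[6]=1.
Step 3: smallest deg-1 vertex = 5, p_3 = 4. Add edge {4,5}. Now deg[5]=0, deg[4]=1.
Step 4: smallest deg-1 vertex = 4, p_4 = 1. Add edge {1,4}. Now deg[4]=0, deg[1]=1.
Final: two remaining deg-1 vertices are 1, 6. Add edge {1,6}.

Answer: 2 3
2 6
4 5
1 4
1 6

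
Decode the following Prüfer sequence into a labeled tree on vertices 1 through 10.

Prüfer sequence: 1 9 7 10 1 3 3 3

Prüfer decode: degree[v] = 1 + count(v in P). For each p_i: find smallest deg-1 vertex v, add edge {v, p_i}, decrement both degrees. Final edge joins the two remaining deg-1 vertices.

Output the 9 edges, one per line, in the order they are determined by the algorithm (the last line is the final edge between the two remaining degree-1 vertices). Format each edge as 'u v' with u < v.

Answer: 1 2
4 9
5 7
6 10
1 7
1 3
3 8
3 9
3 10

Derivation:
Initial degrees: {1:3, 2:1, 3:4, 4:1, 5:1, 6:1, 7:2, 8:1, 9:2, 10:2}
Step 1: smallest deg-1 vertex = 2, p_1 = 1. Add edge {1,2}. Now deg[2]=0, deg[1]=2.
Step 2: smallest deg-1 vertex = 4, p_2 = 9. Add edge {4,9}. Now deg[4]=0, deg[9]=1.
Step 3: smallest deg-1 vertex = 5, p_3 = 7. Add edge {5,7}. Now deg[5]=0, deg[7]=1.
Step 4: smallest deg-1 vertex = 6, p_4 = 10. Add edge {6,10}. Now deg[6]=0, deg[10]=1.
Step 5: smallest deg-1 vertex = 7, p_5 = 1. Add edge {1,7}. Now deg[7]=0, deg[1]=1.
Step 6: smallest deg-1 vertex = 1, p_6 = 3. Add edge {1,3}. Now deg[1]=0, deg[3]=3.
Step 7: smallest deg-1 vertex = 8, p_7 = 3. Add edge {3,8}. Now deg[8]=0, deg[3]=2.
Step 8: smallest deg-1 vertex = 9, p_8 = 3. Add edge {3,9}. Now deg[9]=0, deg[3]=1.
Final: two remaining deg-1 vertices are 3, 10. Add edge {3,10}.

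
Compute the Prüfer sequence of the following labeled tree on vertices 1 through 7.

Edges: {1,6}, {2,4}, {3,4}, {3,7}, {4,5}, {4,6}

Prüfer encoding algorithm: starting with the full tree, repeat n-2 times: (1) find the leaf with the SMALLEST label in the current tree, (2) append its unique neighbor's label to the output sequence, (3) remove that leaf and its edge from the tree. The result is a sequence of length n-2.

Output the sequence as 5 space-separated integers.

Step 1: leaves = {1,2,5,7}. Remove smallest leaf 1, emit neighbor 6.
Step 2: leaves = {2,5,6,7}. Remove smallest leaf 2, emit neighbor 4.
Step 3: leaves = {5,6,7}. Remove smallest leaf 5, emit neighbor 4.
Step 4: leaves = {6,7}. Remove smallest leaf 6, emit neighbor 4.
Step 5: leaves = {4,7}. Remove smallest leaf 4, emit neighbor 3.
Done: 2 vertices remain (3, 7). Sequence = [6 4 4 4 3]

Answer: 6 4 4 4 3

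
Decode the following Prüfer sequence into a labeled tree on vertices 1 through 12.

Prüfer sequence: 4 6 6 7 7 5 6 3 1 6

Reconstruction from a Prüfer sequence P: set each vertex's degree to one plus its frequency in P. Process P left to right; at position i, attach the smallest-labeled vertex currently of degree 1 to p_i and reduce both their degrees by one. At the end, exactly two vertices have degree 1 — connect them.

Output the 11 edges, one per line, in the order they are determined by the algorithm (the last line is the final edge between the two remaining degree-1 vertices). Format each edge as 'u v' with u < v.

Answer: 2 4
4 6
6 8
7 9
7 10
5 7
5 6
3 11
1 3
1 6
6 12

Derivation:
Initial degrees: {1:2, 2:1, 3:2, 4:2, 5:2, 6:5, 7:3, 8:1, 9:1, 10:1, 11:1, 12:1}
Step 1: smallest deg-1 vertex = 2, p_1 = 4. Add edge {2,4}. Now deg[2]=0, deg[4]=1.
Step 2: smallest deg-1 vertex = 4, p_2 = 6. Add edge {4,6}. Now deg[4]=0, deg[6]=4.
Step 3: smallest deg-1 vertex = 8, p_3 = 6. Add edge {6,8}. Now deg[8]=0, deg[6]=3.
Step 4: smallest deg-1 vertex = 9, p_4 = 7. Add edge {7,9}. Now deg[9]=0, deg[7]=2.
Step 5: smallest deg-1 vertex = 10, p_5 = 7. Add edge {7,10}. Now deg[10]=0, deg[7]=1.
Step 6: smallest deg-1 vertex = 7, p_6 = 5. Add edge {5,7}. Now deg[7]=0, deg[5]=1.
Step 7: smallest deg-1 vertex = 5, p_7 = 6. Add edge {5,6}. Now deg[5]=0, deg[6]=2.
Step 8: smallest deg-1 vertex = 11, p_8 = 3. Add edge {3,11}. Now deg[11]=0, deg[3]=1.
Step 9: smallest deg-1 vertex = 3, p_9 = 1. Add edge {1,3}. Now deg[3]=0, deg[1]=1.
Step 10: smallest deg-1 vertex = 1, p_10 = 6. Add edge {1,6}. Now deg[1]=0, deg[6]=1.
Final: two remaining deg-1 vertices are 6, 12. Add edge {6,12}.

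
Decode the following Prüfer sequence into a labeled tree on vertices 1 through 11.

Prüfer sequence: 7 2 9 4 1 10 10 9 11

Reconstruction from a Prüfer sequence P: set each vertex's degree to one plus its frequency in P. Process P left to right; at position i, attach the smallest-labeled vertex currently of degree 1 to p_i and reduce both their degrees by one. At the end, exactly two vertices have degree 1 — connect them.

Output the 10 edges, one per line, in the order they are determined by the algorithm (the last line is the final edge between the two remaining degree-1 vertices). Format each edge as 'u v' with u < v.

Initial degrees: {1:2, 2:2, 3:1, 4:2, 5:1, 6:1, 7:2, 8:1, 9:3, 10:3, 11:2}
Step 1: smallest deg-1 vertex = 3, p_1 = 7. Add edge {3,7}. Now deg[3]=0, deg[7]=1.
Step 2: smallest deg-1 vertex = 5, p_2 = 2. Add edge {2,5}. Now deg[5]=0, deg[2]=1.
Step 3: smallest deg-1 vertex = 2, p_3 = 9. Add edge {2,9}. Now deg[2]=0, deg[9]=2.
Step 4: smallest deg-1 vertex = 6, p_4 = 4. Add edge {4,6}. Now deg[6]=0, deg[4]=1.
Step 5: smallest deg-1 vertex = 4, p_5 = 1. Add edge {1,4}. Now deg[4]=0, deg[1]=1.
Step 6: smallest deg-1 vertex = 1, p_6 = 10. Add edge {1,10}. Now deg[1]=0, deg[10]=2.
Step 7: smallest deg-1 vertex = 7, p_7 = 10. Add edge {7,10}. Now deg[7]=0, deg[10]=1.
Step 8: smallest deg-1 vertex = 8, p_8 = 9. Add edge {8,9}. Now deg[8]=0, deg[9]=1.
Step 9: smallest deg-1 vertex = 9, p_9 = 11. Add edge {9,11}. Now deg[9]=0, deg[11]=1.
Final: two remaining deg-1 vertices are 10, 11. Add edge {10,11}.

Answer: 3 7
2 5
2 9
4 6
1 4
1 10
7 10
8 9
9 11
10 11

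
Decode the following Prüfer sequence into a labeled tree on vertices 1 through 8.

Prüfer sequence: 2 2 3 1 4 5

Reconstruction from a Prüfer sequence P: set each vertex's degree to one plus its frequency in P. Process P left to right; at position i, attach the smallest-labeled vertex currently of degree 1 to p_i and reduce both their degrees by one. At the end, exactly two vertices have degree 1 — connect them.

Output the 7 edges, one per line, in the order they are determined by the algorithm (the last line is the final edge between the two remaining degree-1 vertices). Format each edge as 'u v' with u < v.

Answer: 2 6
2 7
2 3
1 3
1 4
4 5
5 8

Derivation:
Initial degrees: {1:2, 2:3, 3:2, 4:2, 5:2, 6:1, 7:1, 8:1}
Step 1: smallest deg-1 vertex = 6, p_1 = 2. Add edge {2,6}. Now deg[6]=0, deg[2]=2.
Step 2: smallest deg-1 vertex = 7, p_2 = 2. Add edge {2,7}. Now deg[7]=0, deg[2]=1.
Step 3: smallest deg-1 vertex = 2, p_3 = 3. Add edge {2,3}. Now deg[2]=0, deg[3]=1.
Step 4: smallest deg-1 vertex = 3, p_4 = 1. Add edge {1,3}. Now deg[3]=0, deg[1]=1.
Step 5: smallest deg-1 vertex = 1, p_5 = 4. Add edge {1,4}. Now deg[1]=0, deg[4]=1.
Step 6: smallest deg-1 vertex = 4, p_6 = 5. Add edge {4,5}. Now deg[4]=0, deg[5]=1.
Final: two remaining deg-1 vertices are 5, 8. Add edge {5,8}.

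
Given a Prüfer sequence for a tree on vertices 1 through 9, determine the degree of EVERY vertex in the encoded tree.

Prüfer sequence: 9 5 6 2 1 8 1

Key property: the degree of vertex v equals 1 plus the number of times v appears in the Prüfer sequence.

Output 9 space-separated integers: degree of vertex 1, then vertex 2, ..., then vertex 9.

Answer: 3 2 1 1 2 2 1 2 2

Derivation:
p_1 = 9: count[9] becomes 1
p_2 = 5: count[5] becomes 1
p_3 = 6: count[6] becomes 1
p_4 = 2: count[2] becomes 1
p_5 = 1: count[1] becomes 1
p_6 = 8: count[8] becomes 1
p_7 = 1: count[1] becomes 2
Degrees (1 + count): deg[1]=1+2=3, deg[2]=1+1=2, deg[3]=1+0=1, deg[4]=1+0=1, deg[5]=1+1=2, deg[6]=1+1=2, deg[7]=1+0=1, deg[8]=1+1=2, deg[9]=1+1=2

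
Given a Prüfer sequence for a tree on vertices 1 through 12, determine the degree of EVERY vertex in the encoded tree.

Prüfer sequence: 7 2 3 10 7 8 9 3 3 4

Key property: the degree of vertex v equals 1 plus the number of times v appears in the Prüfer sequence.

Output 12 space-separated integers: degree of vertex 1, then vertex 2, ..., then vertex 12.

Answer: 1 2 4 2 1 1 3 2 2 2 1 1

Derivation:
p_1 = 7: count[7] becomes 1
p_2 = 2: count[2] becomes 1
p_3 = 3: count[3] becomes 1
p_4 = 10: count[10] becomes 1
p_5 = 7: count[7] becomes 2
p_6 = 8: count[8] becomes 1
p_7 = 9: count[9] becomes 1
p_8 = 3: count[3] becomes 2
p_9 = 3: count[3] becomes 3
p_10 = 4: count[4] becomes 1
Degrees (1 + count): deg[1]=1+0=1, deg[2]=1+1=2, deg[3]=1+3=4, deg[4]=1+1=2, deg[5]=1+0=1, deg[6]=1+0=1, deg[7]=1+2=3, deg[8]=1+1=2, deg[9]=1+1=2, deg[10]=1+1=2, deg[11]=1+0=1, deg[12]=1+0=1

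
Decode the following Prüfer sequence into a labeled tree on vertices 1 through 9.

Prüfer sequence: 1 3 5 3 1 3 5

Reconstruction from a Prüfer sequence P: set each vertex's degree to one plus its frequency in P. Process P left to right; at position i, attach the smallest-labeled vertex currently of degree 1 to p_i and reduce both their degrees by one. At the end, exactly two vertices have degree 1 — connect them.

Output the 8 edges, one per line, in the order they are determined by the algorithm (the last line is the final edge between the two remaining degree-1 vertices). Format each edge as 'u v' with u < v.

Answer: 1 2
3 4
5 6
3 7
1 8
1 3
3 5
5 9

Derivation:
Initial degrees: {1:3, 2:1, 3:4, 4:1, 5:3, 6:1, 7:1, 8:1, 9:1}
Step 1: smallest deg-1 vertex = 2, p_1 = 1. Add edge {1,2}. Now deg[2]=0, deg[1]=2.
Step 2: smallest deg-1 vertex = 4, p_2 = 3. Add edge {3,4}. Now deg[4]=0, deg[3]=3.
Step 3: smallest deg-1 vertex = 6, p_3 = 5. Add edge {5,6}. Now deg[6]=0, deg[5]=2.
Step 4: smallest deg-1 vertex = 7, p_4 = 3. Add edge {3,7}. Now deg[7]=0, deg[3]=2.
Step 5: smallest deg-1 vertex = 8, p_5 = 1. Add edge {1,8}. Now deg[8]=0, deg[1]=1.
Step 6: smallest deg-1 vertex = 1, p_6 = 3. Add edge {1,3}. Now deg[1]=0, deg[3]=1.
Step 7: smallest deg-1 vertex = 3, p_7 = 5. Add edge {3,5}. Now deg[3]=0, deg[5]=1.
Final: two remaining deg-1 vertices are 5, 9. Add edge {5,9}.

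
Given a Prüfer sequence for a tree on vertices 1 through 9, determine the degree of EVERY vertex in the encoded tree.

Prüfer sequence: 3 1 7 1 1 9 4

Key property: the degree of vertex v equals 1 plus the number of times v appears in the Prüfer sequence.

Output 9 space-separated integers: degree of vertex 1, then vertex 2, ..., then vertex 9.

p_1 = 3: count[3] becomes 1
p_2 = 1: count[1] becomes 1
p_3 = 7: count[7] becomes 1
p_4 = 1: count[1] becomes 2
p_5 = 1: count[1] becomes 3
p_6 = 9: count[9] becomes 1
p_7 = 4: count[4] becomes 1
Degrees (1 + count): deg[1]=1+3=4, deg[2]=1+0=1, deg[3]=1+1=2, deg[4]=1+1=2, deg[5]=1+0=1, deg[6]=1+0=1, deg[7]=1+1=2, deg[8]=1+0=1, deg[9]=1+1=2

Answer: 4 1 2 2 1 1 2 1 2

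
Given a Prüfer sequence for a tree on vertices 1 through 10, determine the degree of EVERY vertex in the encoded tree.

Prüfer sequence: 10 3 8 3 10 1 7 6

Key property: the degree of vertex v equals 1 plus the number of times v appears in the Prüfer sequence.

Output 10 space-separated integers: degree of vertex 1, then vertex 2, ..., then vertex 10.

p_1 = 10: count[10] becomes 1
p_2 = 3: count[3] becomes 1
p_3 = 8: count[8] becomes 1
p_4 = 3: count[3] becomes 2
p_5 = 10: count[10] becomes 2
p_6 = 1: count[1] becomes 1
p_7 = 7: count[7] becomes 1
p_8 = 6: count[6] becomes 1
Degrees (1 + count): deg[1]=1+1=2, deg[2]=1+0=1, deg[3]=1+2=3, deg[4]=1+0=1, deg[5]=1+0=1, deg[6]=1+1=2, deg[7]=1+1=2, deg[8]=1+1=2, deg[9]=1+0=1, deg[10]=1+2=3

Answer: 2 1 3 1 1 2 2 2 1 3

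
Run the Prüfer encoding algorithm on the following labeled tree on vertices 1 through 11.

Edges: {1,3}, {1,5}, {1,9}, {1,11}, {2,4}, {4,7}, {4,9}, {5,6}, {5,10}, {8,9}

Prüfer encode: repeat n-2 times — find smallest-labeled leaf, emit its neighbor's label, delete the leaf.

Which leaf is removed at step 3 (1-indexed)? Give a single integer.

Step 1: current leaves = {2,3,6,7,8,10,11}. Remove leaf 2 (neighbor: 4).
Step 2: current leaves = {3,6,7,8,10,11}. Remove leaf 3 (neighbor: 1).
Step 3: current leaves = {6,7,8,10,11}. Remove leaf 6 (neighbor: 5).

Answer: 6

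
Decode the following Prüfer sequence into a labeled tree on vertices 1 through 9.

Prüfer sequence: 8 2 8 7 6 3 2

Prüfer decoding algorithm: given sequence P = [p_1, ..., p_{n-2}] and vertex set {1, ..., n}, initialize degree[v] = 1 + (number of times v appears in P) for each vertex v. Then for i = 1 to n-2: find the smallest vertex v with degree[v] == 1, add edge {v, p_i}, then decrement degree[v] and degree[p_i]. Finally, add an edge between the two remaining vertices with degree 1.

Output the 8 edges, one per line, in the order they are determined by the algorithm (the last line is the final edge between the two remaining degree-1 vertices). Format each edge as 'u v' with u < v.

Initial degrees: {1:1, 2:3, 3:2, 4:1, 5:1, 6:2, 7:2, 8:3, 9:1}
Step 1: smallest deg-1 vertex = 1, p_1 = 8. Add edge {1,8}. Now deg[1]=0, deg[8]=2.
Step 2: smallest deg-1 vertex = 4, p_2 = 2. Add edge {2,4}. Now deg[4]=0, deg[2]=2.
Step 3: smallest deg-1 vertex = 5, p_3 = 8. Add edge {5,8}. Now deg[5]=0, deg[8]=1.
Step 4: smallest deg-1 vertex = 8, p_4 = 7. Add edge {7,8}. Now deg[8]=0, deg[7]=1.
Step 5: smallest deg-1 vertex = 7, p_5 = 6. Add edge {6,7}. Now deg[7]=0, deg[6]=1.
Step 6: smallest deg-1 vertex = 6, p_6 = 3. Add edge {3,6}. Now deg[6]=0, deg[3]=1.
Step 7: smallest deg-1 vertex = 3, p_7 = 2. Add edge {2,3}. Now deg[3]=0, deg[2]=1.
Final: two remaining deg-1 vertices are 2, 9. Add edge {2,9}.

Answer: 1 8
2 4
5 8
7 8
6 7
3 6
2 3
2 9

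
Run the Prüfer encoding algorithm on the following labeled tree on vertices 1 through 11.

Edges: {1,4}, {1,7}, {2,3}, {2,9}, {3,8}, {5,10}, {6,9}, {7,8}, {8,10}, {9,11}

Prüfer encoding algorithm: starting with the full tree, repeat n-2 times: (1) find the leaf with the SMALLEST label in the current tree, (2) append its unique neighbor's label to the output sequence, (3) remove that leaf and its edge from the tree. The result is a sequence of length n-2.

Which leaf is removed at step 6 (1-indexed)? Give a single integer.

Answer: 10

Derivation:
Step 1: current leaves = {4,5,6,11}. Remove leaf 4 (neighbor: 1).
Step 2: current leaves = {1,5,6,11}. Remove leaf 1 (neighbor: 7).
Step 3: current leaves = {5,6,7,11}. Remove leaf 5 (neighbor: 10).
Step 4: current leaves = {6,7,10,11}. Remove leaf 6 (neighbor: 9).
Step 5: current leaves = {7,10,11}. Remove leaf 7 (neighbor: 8).
Step 6: current leaves = {10,11}. Remove leaf 10 (neighbor: 8).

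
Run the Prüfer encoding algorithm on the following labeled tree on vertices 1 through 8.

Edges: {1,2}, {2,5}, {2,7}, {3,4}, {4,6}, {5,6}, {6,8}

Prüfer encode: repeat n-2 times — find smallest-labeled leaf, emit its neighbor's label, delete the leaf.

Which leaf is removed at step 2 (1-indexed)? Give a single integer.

Answer: 3

Derivation:
Step 1: current leaves = {1,3,7,8}. Remove leaf 1 (neighbor: 2).
Step 2: current leaves = {3,7,8}. Remove leaf 3 (neighbor: 4).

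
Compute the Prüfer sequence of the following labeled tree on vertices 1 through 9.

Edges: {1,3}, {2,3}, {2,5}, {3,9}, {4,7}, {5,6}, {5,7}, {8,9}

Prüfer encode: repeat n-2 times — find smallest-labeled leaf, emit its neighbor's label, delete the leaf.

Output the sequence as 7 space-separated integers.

Answer: 3 7 5 5 2 3 9

Derivation:
Step 1: leaves = {1,4,6,8}. Remove smallest leaf 1, emit neighbor 3.
Step 2: leaves = {4,6,8}. Remove smallest leaf 4, emit neighbor 7.
Step 3: leaves = {6,7,8}. Remove smallest leaf 6, emit neighbor 5.
Step 4: leaves = {7,8}. Remove smallest leaf 7, emit neighbor 5.
Step 5: leaves = {5,8}. Remove smallest leaf 5, emit neighbor 2.
Step 6: leaves = {2,8}. Remove smallest leaf 2, emit neighbor 3.
Step 7: leaves = {3,8}. Remove smallest leaf 3, emit neighbor 9.
Done: 2 vertices remain (8, 9). Sequence = [3 7 5 5 2 3 9]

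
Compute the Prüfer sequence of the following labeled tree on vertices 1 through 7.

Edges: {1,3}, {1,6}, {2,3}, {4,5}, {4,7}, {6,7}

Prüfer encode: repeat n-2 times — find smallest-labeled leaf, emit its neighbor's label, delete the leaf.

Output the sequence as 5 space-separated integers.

Answer: 3 1 6 4 7

Derivation:
Step 1: leaves = {2,5}. Remove smallest leaf 2, emit neighbor 3.
Step 2: leaves = {3,5}. Remove smallest leaf 3, emit neighbor 1.
Step 3: leaves = {1,5}. Remove smallest leaf 1, emit neighbor 6.
Step 4: leaves = {5,6}. Remove smallest leaf 5, emit neighbor 4.
Step 5: leaves = {4,6}. Remove smallest leaf 4, emit neighbor 7.
Done: 2 vertices remain (6, 7). Sequence = [3 1 6 4 7]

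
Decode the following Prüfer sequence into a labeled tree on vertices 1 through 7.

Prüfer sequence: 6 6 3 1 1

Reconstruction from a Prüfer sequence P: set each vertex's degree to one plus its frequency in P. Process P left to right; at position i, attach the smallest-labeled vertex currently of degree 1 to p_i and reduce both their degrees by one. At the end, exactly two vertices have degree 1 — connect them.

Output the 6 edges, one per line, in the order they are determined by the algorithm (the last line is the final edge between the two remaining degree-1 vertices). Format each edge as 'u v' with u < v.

Answer: 2 6
4 6
3 5
1 3
1 6
1 7

Derivation:
Initial degrees: {1:3, 2:1, 3:2, 4:1, 5:1, 6:3, 7:1}
Step 1: smallest deg-1 vertex = 2, p_1 = 6. Add edge {2,6}. Now deg[2]=0, deg[6]=2.
Step 2: smallest deg-1 vertex = 4, p_2 = 6. Add edge {4,6}. Now deg[4]=0, deg[6]=1.
Step 3: smallest deg-1 vertex = 5, p_3 = 3. Add edge {3,5}. Now deg[5]=0, deg[3]=1.
Step 4: smallest deg-1 vertex = 3, p_4 = 1. Add edge {1,3}. Now deg[3]=0, deg[1]=2.
Step 5: smallest deg-1 vertex = 6, p_5 = 1. Add edge {1,6}. Now deg[6]=0, deg[1]=1.
Final: two remaining deg-1 vertices are 1, 7. Add edge {1,7}.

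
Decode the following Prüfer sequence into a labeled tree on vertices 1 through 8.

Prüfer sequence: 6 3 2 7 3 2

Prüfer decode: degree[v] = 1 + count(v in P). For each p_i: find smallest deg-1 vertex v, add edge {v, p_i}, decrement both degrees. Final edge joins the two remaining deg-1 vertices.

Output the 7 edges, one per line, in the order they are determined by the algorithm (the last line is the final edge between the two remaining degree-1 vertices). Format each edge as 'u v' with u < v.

Answer: 1 6
3 4
2 5
6 7
3 7
2 3
2 8

Derivation:
Initial degrees: {1:1, 2:3, 3:3, 4:1, 5:1, 6:2, 7:2, 8:1}
Step 1: smallest deg-1 vertex = 1, p_1 = 6. Add edge {1,6}. Now deg[1]=0, deg[6]=1.
Step 2: smallest deg-1 vertex = 4, p_2 = 3. Add edge {3,4}. Now deg[4]=0, deg[3]=2.
Step 3: smallest deg-1 vertex = 5, p_3 = 2. Add edge {2,5}. Now deg[5]=0, deg[2]=2.
Step 4: smallest deg-1 vertex = 6, p_4 = 7. Add edge {6,7}. Now deg[6]=0, deg[7]=1.
Step 5: smallest deg-1 vertex = 7, p_5 = 3. Add edge {3,7}. Now deg[7]=0, deg[3]=1.
Step 6: smallest deg-1 vertex = 3, p_6 = 2. Add edge {2,3}. Now deg[3]=0, deg[2]=1.
Final: two remaining deg-1 vertices are 2, 8. Add edge {2,8}.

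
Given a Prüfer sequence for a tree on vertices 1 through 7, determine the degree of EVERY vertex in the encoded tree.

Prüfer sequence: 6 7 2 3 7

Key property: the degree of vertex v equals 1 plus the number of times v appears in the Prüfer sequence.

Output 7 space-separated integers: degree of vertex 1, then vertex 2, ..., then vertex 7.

p_1 = 6: count[6] becomes 1
p_2 = 7: count[7] becomes 1
p_3 = 2: count[2] becomes 1
p_4 = 3: count[3] becomes 1
p_5 = 7: count[7] becomes 2
Degrees (1 + count): deg[1]=1+0=1, deg[2]=1+1=2, deg[3]=1+1=2, deg[4]=1+0=1, deg[5]=1+0=1, deg[6]=1+1=2, deg[7]=1+2=3

Answer: 1 2 2 1 1 2 3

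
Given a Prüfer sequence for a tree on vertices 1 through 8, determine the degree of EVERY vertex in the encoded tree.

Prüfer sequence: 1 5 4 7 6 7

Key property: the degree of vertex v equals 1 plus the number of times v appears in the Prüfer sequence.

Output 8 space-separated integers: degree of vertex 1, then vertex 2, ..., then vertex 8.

Answer: 2 1 1 2 2 2 3 1

Derivation:
p_1 = 1: count[1] becomes 1
p_2 = 5: count[5] becomes 1
p_3 = 4: count[4] becomes 1
p_4 = 7: count[7] becomes 1
p_5 = 6: count[6] becomes 1
p_6 = 7: count[7] becomes 2
Degrees (1 + count): deg[1]=1+1=2, deg[2]=1+0=1, deg[3]=1+0=1, deg[4]=1+1=2, deg[5]=1+1=2, deg[6]=1+1=2, deg[7]=1+2=3, deg[8]=1+0=1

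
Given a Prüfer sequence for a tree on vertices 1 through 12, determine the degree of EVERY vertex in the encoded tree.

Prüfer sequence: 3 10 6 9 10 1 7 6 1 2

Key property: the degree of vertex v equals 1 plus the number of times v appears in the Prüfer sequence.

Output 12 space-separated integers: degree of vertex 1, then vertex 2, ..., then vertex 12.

Answer: 3 2 2 1 1 3 2 1 2 3 1 1

Derivation:
p_1 = 3: count[3] becomes 1
p_2 = 10: count[10] becomes 1
p_3 = 6: count[6] becomes 1
p_4 = 9: count[9] becomes 1
p_5 = 10: count[10] becomes 2
p_6 = 1: count[1] becomes 1
p_7 = 7: count[7] becomes 1
p_8 = 6: count[6] becomes 2
p_9 = 1: count[1] becomes 2
p_10 = 2: count[2] becomes 1
Degrees (1 + count): deg[1]=1+2=3, deg[2]=1+1=2, deg[3]=1+1=2, deg[4]=1+0=1, deg[5]=1+0=1, deg[6]=1+2=3, deg[7]=1+1=2, deg[8]=1+0=1, deg[9]=1+1=2, deg[10]=1+2=3, deg[11]=1+0=1, deg[12]=1+0=1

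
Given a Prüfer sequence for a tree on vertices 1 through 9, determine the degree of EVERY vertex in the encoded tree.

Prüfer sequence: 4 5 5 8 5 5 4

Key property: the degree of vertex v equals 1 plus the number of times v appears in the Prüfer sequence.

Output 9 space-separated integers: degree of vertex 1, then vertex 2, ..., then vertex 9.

Answer: 1 1 1 3 5 1 1 2 1

Derivation:
p_1 = 4: count[4] becomes 1
p_2 = 5: count[5] becomes 1
p_3 = 5: count[5] becomes 2
p_4 = 8: count[8] becomes 1
p_5 = 5: count[5] becomes 3
p_6 = 5: count[5] becomes 4
p_7 = 4: count[4] becomes 2
Degrees (1 + count): deg[1]=1+0=1, deg[2]=1+0=1, deg[3]=1+0=1, deg[4]=1+2=3, deg[5]=1+4=5, deg[6]=1+0=1, deg[7]=1+0=1, deg[8]=1+1=2, deg[9]=1+0=1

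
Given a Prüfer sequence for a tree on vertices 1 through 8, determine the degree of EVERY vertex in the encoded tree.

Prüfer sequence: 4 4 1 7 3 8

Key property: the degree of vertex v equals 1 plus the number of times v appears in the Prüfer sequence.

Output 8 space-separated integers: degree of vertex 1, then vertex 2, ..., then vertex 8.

p_1 = 4: count[4] becomes 1
p_2 = 4: count[4] becomes 2
p_3 = 1: count[1] becomes 1
p_4 = 7: count[7] becomes 1
p_5 = 3: count[3] becomes 1
p_6 = 8: count[8] becomes 1
Degrees (1 + count): deg[1]=1+1=2, deg[2]=1+0=1, deg[3]=1+1=2, deg[4]=1+2=3, deg[5]=1+0=1, deg[6]=1+0=1, deg[7]=1+1=2, deg[8]=1+1=2

Answer: 2 1 2 3 1 1 2 2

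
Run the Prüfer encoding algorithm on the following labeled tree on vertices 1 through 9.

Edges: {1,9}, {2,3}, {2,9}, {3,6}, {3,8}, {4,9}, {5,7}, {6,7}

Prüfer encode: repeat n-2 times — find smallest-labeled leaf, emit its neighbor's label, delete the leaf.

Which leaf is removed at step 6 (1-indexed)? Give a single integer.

Answer: 8

Derivation:
Step 1: current leaves = {1,4,5,8}. Remove leaf 1 (neighbor: 9).
Step 2: current leaves = {4,5,8}. Remove leaf 4 (neighbor: 9).
Step 3: current leaves = {5,8,9}. Remove leaf 5 (neighbor: 7).
Step 4: current leaves = {7,8,9}. Remove leaf 7 (neighbor: 6).
Step 5: current leaves = {6,8,9}. Remove leaf 6 (neighbor: 3).
Step 6: current leaves = {8,9}. Remove leaf 8 (neighbor: 3).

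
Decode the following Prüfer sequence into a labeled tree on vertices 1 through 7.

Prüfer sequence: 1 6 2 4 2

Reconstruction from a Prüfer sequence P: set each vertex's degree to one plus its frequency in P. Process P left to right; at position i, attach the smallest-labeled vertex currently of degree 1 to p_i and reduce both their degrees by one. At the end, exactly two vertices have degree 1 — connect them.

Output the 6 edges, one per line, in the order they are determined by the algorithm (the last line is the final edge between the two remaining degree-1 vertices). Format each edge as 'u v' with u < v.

Answer: 1 3
1 6
2 5
4 6
2 4
2 7

Derivation:
Initial degrees: {1:2, 2:3, 3:1, 4:2, 5:1, 6:2, 7:1}
Step 1: smallest deg-1 vertex = 3, p_1 = 1. Add edge {1,3}. Now deg[3]=0, deg[1]=1.
Step 2: smallest deg-1 vertex = 1, p_2 = 6. Add edge {1,6}. Now deg[1]=0, deg[6]=1.
Step 3: smallest deg-1 vertex = 5, p_3 = 2. Add edge {2,5}. Now deg[5]=0, deg[2]=2.
Step 4: smallest deg-1 vertex = 6, p_4 = 4. Add edge {4,6}. Now deg[6]=0, deg[4]=1.
Step 5: smallest deg-1 vertex = 4, p_5 = 2. Add edge {2,4}. Now deg[4]=0, deg[2]=1.
Final: two remaining deg-1 vertices are 2, 7. Add edge {2,7}.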